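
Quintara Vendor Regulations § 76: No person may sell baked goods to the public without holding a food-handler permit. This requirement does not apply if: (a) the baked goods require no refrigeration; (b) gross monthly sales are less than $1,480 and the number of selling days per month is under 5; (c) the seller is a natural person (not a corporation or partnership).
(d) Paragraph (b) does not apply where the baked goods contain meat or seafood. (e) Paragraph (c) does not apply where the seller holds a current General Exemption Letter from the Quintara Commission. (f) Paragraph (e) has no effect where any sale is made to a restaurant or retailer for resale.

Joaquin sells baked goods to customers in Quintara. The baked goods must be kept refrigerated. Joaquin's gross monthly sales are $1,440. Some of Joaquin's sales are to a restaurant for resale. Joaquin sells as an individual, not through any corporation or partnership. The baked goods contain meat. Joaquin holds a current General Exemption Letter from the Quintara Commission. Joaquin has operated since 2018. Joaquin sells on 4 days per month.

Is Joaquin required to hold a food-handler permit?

Exception (a) fails — the baked goods require refrigeration.
Exception (b)'s conditions are all satisfied: gross monthly sales are $1,440, less than the $1,480 limit; the number of selling days per month is 4, under the 5 limit. However, paragraph (d) must be considered: (d) applies — the baked goods contain meat. Exception (b) does not apply.
Exception (c) is satisfied on its face — the seller is a natural person. As to paragraphs (e)–(f): (e) would limit (c) — a current General Exemption Letter is held — but (f) sets (e) aside: (f) operates — some sales are to a restaurant for resale. So (c) applies.

No — exception (c) applies; Joaquin is not required to hold a food-handler permit.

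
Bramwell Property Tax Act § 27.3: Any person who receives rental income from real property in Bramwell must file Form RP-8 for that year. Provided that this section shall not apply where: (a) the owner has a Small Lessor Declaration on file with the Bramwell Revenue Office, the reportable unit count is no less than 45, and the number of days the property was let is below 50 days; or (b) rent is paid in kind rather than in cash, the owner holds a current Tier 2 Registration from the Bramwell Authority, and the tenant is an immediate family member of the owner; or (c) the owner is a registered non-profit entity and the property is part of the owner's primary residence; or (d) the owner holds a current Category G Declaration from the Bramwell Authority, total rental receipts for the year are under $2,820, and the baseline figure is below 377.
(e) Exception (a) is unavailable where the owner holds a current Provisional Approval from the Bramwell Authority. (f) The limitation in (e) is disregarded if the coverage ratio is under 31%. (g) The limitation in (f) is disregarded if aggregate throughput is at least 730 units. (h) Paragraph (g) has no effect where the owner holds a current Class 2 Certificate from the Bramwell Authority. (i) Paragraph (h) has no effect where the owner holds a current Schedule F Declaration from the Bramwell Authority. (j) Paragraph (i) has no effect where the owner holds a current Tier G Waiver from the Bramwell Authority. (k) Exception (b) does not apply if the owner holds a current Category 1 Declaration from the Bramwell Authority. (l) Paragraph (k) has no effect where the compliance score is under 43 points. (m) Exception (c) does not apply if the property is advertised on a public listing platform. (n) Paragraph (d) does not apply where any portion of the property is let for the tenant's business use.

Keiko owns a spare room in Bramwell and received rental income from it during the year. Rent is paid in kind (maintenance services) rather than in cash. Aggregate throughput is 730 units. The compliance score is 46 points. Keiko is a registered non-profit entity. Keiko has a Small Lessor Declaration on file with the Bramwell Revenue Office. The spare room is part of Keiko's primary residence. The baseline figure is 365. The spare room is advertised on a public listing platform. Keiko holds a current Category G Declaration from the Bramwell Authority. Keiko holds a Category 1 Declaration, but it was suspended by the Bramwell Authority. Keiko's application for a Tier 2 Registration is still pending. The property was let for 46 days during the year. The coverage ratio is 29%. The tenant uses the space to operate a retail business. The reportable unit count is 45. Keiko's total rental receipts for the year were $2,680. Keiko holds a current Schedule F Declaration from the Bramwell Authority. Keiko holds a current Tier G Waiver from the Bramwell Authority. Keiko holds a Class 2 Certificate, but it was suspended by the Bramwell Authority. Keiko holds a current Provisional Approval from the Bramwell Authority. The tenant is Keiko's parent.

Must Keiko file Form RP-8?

Yes — Keiko must file Form RP-8.

All of (a)'s requirements are met (a Small Lessor Declaration is on file; the reportable unit count is 45, meeting the 45 threshold; the number of days the property was let is 46 days, below the 50 days limit). But: (e) applies — a current Provisional Approval is held. (f) applies (the coverage ratio is 29%, under the 31% limit), but yields to (g): (g) operates against (f): aggregate throughput is 730 units, meeting the 730 units threshold. (h), which would lift (g), does not operate here — the Class 2 Certificate is not current. Exception (a) does not apply.
Exception (b) fails — there is no Tier 2 Registration in force.
Exception (c): Keiko is a registered non-profit; the spare room is part of the primary residence — every condition holds. But applying paragraph (m): (m) is engaged — the property is publicly advertised. So (c) is unavailable.
All of (d)'s requirements are met (a current Category G Declaration is held; total rental receipts for the year are $2,680, under the $2,820 limit; the baseline figure is 365, below the 377 limit). But applying paragraph (n): (n) operates against (d): the space is let for business use. (d) is therefore removed.
No exception displaces § 27.3.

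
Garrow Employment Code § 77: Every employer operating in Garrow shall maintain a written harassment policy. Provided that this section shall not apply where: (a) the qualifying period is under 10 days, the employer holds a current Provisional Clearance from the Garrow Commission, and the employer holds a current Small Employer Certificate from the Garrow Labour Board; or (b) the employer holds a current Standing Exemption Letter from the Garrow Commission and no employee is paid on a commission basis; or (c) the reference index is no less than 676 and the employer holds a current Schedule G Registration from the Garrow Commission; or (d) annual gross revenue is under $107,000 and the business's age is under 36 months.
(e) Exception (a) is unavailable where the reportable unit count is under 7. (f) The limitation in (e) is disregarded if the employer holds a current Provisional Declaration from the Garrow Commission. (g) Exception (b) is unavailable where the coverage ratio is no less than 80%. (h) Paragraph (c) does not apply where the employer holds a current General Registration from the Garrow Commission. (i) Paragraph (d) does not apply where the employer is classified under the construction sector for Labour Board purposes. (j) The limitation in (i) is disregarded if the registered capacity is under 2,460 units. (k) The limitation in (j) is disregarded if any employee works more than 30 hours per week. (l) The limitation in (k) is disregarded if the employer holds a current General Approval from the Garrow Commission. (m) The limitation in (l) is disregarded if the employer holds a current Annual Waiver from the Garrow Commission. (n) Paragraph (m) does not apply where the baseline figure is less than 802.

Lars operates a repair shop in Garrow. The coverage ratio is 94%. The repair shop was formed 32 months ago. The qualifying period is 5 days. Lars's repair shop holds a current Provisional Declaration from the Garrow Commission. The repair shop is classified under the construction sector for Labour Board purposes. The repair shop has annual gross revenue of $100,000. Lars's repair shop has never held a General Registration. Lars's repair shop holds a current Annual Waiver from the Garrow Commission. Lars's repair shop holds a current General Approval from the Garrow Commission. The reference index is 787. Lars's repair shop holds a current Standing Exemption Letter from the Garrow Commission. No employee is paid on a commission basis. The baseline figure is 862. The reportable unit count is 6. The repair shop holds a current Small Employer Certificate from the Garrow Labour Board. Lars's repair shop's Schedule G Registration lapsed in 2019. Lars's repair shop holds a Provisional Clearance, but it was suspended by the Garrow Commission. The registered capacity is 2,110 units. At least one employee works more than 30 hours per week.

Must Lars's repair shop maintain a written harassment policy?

Exception (a) does not apply: the Provisional Clearance is not current.
Exception (b)'s conditions are all satisfied: a current Standing Exemption Letter is held; no employee is paid on commission. But applying paragraph (g): (g) applies — the coverage ratio is 94%, meeting the 80% threshold. So (b) is unavailable.
Exception (c) does not apply: the Schedule G Registration is not current.
Exception (d): annual gross revenue is $100,000, under the $107,000 limit; the business's age is 32 months, under the 36 months limit — every condition holds. But: (i) applies — the repair shop is classified under the construction sector. (j) would limit (i) — the registered capacity is 2,110 units, under the 2,460 units limit — but (k) sets (j) aside: (k) is triggered — at least one employee exceeds 30 hours/week. (l) would limit (k) — a current General Approval is held — but (m) sets (l) aside: (m) is engaged — a current Annual Waiver is held. (n) is not triggered (the baseline figure is 862, not less than 802), so (m) stands. Exception (d) does not apply.
Every exception is unavailable, so the rule governs.

Yes — Lars's repair shop must maintain a written harassment policy.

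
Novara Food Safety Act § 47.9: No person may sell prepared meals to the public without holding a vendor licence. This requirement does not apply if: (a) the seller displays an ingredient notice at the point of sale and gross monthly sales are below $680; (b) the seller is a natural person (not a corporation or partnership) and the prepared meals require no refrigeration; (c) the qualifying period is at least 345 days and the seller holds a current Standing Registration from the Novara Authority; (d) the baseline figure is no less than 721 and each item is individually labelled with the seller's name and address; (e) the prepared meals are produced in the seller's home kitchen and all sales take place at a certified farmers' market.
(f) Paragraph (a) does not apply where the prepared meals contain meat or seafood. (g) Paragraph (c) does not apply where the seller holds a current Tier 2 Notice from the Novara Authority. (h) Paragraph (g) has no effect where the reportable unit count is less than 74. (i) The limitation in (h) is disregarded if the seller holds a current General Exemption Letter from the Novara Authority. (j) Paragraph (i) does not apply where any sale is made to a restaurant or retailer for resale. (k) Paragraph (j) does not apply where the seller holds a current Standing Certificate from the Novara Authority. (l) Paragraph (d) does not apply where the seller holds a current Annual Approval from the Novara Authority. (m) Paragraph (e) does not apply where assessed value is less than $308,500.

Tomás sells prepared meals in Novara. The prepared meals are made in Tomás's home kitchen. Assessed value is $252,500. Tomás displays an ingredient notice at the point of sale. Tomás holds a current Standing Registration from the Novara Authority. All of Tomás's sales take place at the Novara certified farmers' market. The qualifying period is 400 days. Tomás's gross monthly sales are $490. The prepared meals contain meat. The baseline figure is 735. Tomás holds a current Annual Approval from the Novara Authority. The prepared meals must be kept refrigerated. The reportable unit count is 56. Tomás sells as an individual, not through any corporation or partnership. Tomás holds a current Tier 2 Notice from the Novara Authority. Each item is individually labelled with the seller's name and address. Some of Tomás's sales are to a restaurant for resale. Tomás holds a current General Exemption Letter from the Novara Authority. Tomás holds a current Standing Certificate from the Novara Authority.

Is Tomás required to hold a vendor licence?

Yes — Tomás must hold a vendor licence.

Exception (a) is satisfied on its face — an ingredient notice is displayed; gross monthly sales are $490, below the $680 limit. But applying paragraph (f): (f) operates against (a): the prepared meals contain meat. (a) is therefore removed.
Exception (b) does not apply: the prepared meals require refrigeration.
Exception (c) is satisfied on its face — the qualifying period is 400 days, meeting the 345 days threshold; a current Standing Registration is held. However, paragraphs (g)–(k) must be considered: (g) is engaged — a current Tier 2 Notice is held. (h) is engaged (the reportable unit count is 56, less than the 74 limit), but is displaced by (i): (i) operates against (h): a current General Exemption Letter is held. (j) is engaged (some sales are to a restaurant for resale), but is set aside by (k): (k) is engaged — a current Standing Certificate is held. So (c) is unavailable.
Exception (d) is satisfied on its face — the baseline figure is 735, meeting the 721 threshold; items are individually labelled. But applying paragraph (l): (l) operates against (d): a current Annual Approval is held. So (d) is unavailable.
Exception (e) is satisfied on its face — the prepared meals are home-kitchen produced; all sales are at a certified farmers' market. But applying paragraph (m): (m) operates — assessed value is $252,500, less than the $308,500 limit. Exception (e) does not apply.
None of the exceptions is available; § 47.9 applies in full.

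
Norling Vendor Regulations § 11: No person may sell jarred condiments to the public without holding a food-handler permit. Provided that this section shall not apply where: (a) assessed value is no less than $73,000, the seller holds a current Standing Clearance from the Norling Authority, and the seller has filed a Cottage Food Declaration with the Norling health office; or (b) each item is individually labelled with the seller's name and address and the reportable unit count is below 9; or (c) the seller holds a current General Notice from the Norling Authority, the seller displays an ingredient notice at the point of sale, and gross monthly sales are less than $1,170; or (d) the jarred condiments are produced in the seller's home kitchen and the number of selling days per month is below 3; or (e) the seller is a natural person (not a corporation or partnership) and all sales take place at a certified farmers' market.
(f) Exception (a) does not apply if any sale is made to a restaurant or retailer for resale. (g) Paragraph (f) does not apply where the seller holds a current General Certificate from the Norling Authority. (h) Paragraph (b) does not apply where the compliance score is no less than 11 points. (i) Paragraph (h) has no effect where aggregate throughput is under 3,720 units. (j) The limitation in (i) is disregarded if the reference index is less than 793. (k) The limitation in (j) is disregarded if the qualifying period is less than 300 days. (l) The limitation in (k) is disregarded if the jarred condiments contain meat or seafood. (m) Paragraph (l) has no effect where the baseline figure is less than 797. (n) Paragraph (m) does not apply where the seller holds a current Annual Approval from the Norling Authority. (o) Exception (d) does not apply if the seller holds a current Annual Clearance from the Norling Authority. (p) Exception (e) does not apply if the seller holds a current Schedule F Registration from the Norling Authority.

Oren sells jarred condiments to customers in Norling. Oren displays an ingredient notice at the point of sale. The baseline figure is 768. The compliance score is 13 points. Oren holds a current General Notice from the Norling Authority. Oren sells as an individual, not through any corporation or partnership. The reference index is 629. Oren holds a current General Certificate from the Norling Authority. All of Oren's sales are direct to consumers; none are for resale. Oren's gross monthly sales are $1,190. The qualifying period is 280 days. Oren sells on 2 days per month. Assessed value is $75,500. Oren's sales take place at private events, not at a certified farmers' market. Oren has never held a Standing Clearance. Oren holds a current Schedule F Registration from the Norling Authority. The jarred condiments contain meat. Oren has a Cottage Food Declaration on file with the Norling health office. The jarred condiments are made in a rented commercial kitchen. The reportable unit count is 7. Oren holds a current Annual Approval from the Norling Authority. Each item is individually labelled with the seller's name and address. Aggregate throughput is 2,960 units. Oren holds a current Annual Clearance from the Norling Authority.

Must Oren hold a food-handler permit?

Yes — Oren must hold a food-handler permit.

Exception (a) requires that the seller holds a current Standing Clearance from the Norling Authority; but no current Standing Clearance is held, so (a) is unavailable.
All of (b)'s requirements are met (items are individually labelled; the reportable unit count is 7, below the 9 limit). But: (h) is triggered — the compliance score is 13 points, meeting the 11 points threshold. (i) operates (aggregate throughput is 2,960 units, under the 3,720 units limit), but is itself disapplied by (j): (j) operates against (i): the reference index is 629, less than the 793 limit. (k) operates (the qualifying period is 280 days, less than the 300 days limit), but is displaced by (l): (l) operates against (k): the jarred condiments contain meat. (m) would limit (l) — the baseline figure is 768, less than the 797 limit — but (n) sets (m) aside: (n) operates against (m): a current Annual Approval is held. Exception (b) does not apply.
Exception (c) requires that gross monthly sales are less than $1,170; but gross monthly sales are $1,190, not less than $1,170, so (c) is unavailable.
Exception (d) requires that the jarred condiments are produced in the seller's home kitchen; but the jarred condiments are made in a commercial kitchen, not a home kitchen, so (d) is unavailable.
Exception (e) fails — sales are at private events, not a certified farmers' market.
No exception is made out. Oren falls within the general rule.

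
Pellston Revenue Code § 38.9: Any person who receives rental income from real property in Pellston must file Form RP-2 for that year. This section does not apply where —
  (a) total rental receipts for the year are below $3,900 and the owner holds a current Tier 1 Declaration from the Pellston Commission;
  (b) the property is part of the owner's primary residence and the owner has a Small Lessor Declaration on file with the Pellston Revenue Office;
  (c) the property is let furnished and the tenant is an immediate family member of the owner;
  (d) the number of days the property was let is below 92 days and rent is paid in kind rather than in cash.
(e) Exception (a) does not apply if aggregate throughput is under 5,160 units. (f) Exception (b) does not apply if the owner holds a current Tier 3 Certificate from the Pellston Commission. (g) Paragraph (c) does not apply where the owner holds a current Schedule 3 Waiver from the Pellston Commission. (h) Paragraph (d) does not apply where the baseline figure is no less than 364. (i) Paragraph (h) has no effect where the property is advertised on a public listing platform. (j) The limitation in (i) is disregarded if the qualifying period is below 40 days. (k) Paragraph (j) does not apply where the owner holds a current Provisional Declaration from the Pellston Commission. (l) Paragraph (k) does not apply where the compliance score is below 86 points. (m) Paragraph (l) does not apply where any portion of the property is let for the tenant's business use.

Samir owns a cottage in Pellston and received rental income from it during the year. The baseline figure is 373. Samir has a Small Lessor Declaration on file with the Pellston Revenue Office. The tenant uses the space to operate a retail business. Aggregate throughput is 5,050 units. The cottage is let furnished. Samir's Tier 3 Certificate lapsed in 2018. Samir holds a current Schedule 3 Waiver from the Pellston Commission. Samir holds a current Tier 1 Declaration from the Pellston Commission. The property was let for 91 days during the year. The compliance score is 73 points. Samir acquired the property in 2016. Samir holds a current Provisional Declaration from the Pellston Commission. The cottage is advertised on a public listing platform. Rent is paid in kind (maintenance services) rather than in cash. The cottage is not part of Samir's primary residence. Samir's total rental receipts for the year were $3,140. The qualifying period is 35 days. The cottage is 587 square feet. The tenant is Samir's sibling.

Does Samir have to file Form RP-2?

No — exception (d) applies; Samir is not required to file Form RP-2.

All of (a)'s requirements are met (total rental receipts for the year are $3,140, below the $3,900 limit; a current Tier 1 Declaration is held). But applying paragraph (e): (e) operates against (a): aggregate throughput is 5,050 units, under the 5,160 units limit. (a) is therefore removed.
Exception (b) fails — the cottage is not part of the primary residence.
Exception (c): the property is let furnished; the tenant is an immediate family member — every condition holds. But applying paragraph (g): (g) operates against (c): a current Schedule 3 Waiver is held. So (c) is unavailable.
All of (d)'s requirements are met (the number of days the property was let is 91 days, below the 92 days limit; rent is paid in kind). As to paragraphs (h)–(m): (h) would limit (d) — the baseline figure is 373, meeting the 364 threshold — but (i) sets (h) aside: (i) operates against (h): the property is publicly advertised. (j) would limit (i) — the qualifying period is 35 days, below the 40 days limit — but (k) sets (j) aside: (k) is engaged — a current Provisional Declaration is held. (l) is triggered (the compliance score is 73 points, below the 86 points limit), but is displaced by (m): (m) is triggered — the space is let for business use. So (d) applies.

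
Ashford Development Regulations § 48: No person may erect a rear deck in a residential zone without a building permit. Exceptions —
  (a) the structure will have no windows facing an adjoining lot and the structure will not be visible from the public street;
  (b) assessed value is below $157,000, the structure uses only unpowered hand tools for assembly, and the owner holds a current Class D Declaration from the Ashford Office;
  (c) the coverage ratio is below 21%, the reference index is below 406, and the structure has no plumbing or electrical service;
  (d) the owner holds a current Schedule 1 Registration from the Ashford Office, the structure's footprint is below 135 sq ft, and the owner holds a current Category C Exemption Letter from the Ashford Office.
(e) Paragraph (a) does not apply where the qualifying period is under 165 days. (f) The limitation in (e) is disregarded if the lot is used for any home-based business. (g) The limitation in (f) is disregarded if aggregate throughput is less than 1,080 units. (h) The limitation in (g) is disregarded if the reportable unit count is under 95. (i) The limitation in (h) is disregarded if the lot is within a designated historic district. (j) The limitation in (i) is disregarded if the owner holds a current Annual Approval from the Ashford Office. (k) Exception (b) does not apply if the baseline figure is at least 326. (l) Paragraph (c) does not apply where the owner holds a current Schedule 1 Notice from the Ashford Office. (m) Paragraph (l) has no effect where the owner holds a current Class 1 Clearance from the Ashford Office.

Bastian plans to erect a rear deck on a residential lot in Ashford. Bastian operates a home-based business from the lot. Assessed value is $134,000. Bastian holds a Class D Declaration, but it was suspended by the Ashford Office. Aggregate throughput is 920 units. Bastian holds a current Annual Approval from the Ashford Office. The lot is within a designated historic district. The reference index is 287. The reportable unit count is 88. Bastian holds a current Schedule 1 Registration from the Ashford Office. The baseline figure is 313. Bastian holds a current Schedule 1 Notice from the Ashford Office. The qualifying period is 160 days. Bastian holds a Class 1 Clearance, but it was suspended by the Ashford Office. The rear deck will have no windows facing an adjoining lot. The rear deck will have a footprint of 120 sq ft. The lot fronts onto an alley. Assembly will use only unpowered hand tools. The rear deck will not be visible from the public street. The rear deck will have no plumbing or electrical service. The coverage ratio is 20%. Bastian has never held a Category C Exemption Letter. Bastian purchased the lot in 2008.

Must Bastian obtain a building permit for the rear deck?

No — exception (a) applies; Bastian does not need a building permit.

Exception (a) is satisfied on its face — no windows face an adjoining lot; the structure will not be visible from the street. Considering the limiting provisions: (e) is engaged (the qualifying period is 160 days, under the 165 days limit), but is itself disapplied by (f): (f) is engaged — a home-based business operates on the lot. (g) would limit (f) — aggregate throughput is 920 units, less than the 1,080 units limit — but (h) sets (g) aside: (h) is triggered — the reportable unit count is 88, under the 95 limit. (i) would limit (h) — the lot is in a historic district — but (j) sets (i) aside: (j) operates against (i): a current Annual Approval is held. So (a) applies.
Exception (b) fails — no current Class D Declaration is held.
All of (c)'s requirements are met (the coverage ratio is 20%, below the 21% limit; the reference index is 287, below the 406 limit; there is no plumbing or electrical service). But: (l) operates against (c): a current Schedule 1 Notice is held. (m) is inapplicable (the Class 1 Clearance is not current), so (l) stands. Exception (c) does not apply.
Exception (d) does not apply: no current Category C Exemption Letter is held.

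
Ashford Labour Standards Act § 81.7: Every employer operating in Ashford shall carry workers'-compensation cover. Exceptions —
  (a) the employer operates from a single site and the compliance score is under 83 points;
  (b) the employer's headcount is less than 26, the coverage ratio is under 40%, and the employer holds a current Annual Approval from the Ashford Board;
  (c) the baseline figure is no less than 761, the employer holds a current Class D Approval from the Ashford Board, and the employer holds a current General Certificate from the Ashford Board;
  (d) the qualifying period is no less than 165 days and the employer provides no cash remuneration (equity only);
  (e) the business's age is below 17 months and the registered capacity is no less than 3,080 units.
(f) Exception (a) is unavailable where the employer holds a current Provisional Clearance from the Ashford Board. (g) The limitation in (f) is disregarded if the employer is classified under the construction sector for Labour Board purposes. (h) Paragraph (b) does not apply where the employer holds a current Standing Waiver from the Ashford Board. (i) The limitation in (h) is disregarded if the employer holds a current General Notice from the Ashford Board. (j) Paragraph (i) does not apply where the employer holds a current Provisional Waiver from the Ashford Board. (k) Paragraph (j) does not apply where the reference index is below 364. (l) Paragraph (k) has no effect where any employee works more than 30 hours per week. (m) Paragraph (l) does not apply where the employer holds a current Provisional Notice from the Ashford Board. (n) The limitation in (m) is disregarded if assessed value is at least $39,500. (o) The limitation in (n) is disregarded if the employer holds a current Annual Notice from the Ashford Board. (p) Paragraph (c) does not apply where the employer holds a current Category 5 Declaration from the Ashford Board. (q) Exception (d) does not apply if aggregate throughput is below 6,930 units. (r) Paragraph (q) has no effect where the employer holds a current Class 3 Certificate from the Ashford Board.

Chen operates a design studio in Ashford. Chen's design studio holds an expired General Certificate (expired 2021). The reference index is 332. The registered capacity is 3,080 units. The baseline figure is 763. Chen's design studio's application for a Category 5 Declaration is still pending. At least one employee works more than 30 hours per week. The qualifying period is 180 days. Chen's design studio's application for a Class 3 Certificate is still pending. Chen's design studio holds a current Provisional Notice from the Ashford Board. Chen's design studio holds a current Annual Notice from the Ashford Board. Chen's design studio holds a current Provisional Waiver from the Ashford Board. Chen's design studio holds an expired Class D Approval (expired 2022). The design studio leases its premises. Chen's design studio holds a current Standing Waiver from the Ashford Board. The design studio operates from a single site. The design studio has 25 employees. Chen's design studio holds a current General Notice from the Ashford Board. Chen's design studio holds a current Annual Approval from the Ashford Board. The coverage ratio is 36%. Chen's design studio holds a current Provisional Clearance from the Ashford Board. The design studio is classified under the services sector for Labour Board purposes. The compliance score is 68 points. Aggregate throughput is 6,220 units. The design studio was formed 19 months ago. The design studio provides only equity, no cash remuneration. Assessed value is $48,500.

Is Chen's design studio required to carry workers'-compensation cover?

No — exception (b) applies; Chen's design studio is not required to carry workers'-compensation cover.

Exception (a): the employer operates from a single site; the compliance score is 68 points, under the 83 points limit — every condition holds. But: (f) is triggered — a current Provisional Clearance is held. (g) is not triggered (the design studio is classified under the services sector), so (f) stands. So (a) is unavailable.
Exception (b) is satisfied on its face — the employer's headcount is 25, less than the 26 limit; the coverage ratio is 36%, under the 40% limit; a current Annual Approval is held. Under paragraphs (h)–(o): (h) is triggered (a current Standing Waiver is held), but is set aside by (i): (i) applies — a current General Notice is held. (j) applies (a current Provisional Waiver is held), but is itself disapplied by (k): (k) operates against (j): the reference index is 332, below the 364 limit. (l) is engaged (at least one employee exceeds 30 hours/week), but is overridden by (m): (m) operates against (l): a current Provisional Notice is held. (n) would limit (m) — assessed value is $48,500, meeting the $39,500 threshold — but (o) sets (n) aside: (o) operates — a current Annual Notice is held. So (b) applies.
Exception (c) fails — no current Class D Approval is held.
All of (d)'s requirements are met (the qualifying period is 180 days, meeting the 165 days threshold; remuneration is equity-only). But: (q) applies — aggregate throughput is 6,220 units, below the 6,930 units limit. (r), which would lift (q), is not engaged — no current Class 3 Certificate is held. (d) is therefore removed.
Exception (e) does not apply: the business's age is 19 months, not below 17 months.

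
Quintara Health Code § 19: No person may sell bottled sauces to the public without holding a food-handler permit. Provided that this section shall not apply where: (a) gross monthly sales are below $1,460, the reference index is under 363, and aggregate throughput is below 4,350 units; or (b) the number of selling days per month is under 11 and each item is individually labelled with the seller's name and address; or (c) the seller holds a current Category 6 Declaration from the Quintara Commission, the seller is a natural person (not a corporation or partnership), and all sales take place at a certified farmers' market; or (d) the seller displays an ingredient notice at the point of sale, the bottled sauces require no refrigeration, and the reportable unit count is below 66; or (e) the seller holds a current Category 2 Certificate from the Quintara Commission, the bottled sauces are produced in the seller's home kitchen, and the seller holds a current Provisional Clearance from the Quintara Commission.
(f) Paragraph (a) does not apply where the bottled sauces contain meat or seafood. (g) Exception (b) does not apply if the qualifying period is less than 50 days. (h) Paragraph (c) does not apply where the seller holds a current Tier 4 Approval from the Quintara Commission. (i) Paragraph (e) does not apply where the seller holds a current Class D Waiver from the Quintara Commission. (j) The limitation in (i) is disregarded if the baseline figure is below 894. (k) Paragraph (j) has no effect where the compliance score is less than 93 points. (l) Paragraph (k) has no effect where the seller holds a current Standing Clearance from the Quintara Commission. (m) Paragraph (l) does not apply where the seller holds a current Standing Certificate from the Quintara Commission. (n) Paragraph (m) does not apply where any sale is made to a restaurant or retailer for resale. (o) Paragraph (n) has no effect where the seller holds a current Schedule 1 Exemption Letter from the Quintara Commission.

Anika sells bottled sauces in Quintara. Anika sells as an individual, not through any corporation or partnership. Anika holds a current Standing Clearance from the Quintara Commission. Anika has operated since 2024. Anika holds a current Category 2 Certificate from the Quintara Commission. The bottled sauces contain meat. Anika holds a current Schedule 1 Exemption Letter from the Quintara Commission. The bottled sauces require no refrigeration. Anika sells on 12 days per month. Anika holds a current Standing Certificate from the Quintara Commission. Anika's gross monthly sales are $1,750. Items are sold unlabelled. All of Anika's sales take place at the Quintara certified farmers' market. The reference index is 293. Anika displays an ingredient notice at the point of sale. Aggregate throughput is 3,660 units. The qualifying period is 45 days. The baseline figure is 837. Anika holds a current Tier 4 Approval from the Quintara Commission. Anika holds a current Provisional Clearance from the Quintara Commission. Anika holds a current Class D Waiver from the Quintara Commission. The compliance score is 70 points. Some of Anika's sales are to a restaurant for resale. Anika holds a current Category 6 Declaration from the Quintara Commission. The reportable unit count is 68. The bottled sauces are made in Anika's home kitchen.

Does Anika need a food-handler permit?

Exception (a) requires that gross monthly sales are below $1,460; but gross monthly sales are $1,750, not below $1,460, so (a) is unavailable.
Exception (b) does not apply: the number of selling days per month is 12, not under 11.
All of (c)'s requirements are met (a current Category 6 Declaration is held; the seller is a natural person; all sales are at a certified farmers' market). But applying paragraph (h): (h) operates against (c): a current Tier 4 Approval is held. Exception (c) does not apply.
Exception (d) requires that the reportable unit count is below 66; but the reportable unit count is 68, not below 66, so (d) is unavailable.
Exception (e): a current Category 2 Certificate is held; the bottled sauces are home-kitchen produced; a current Provisional Clearance is held — every condition holds. However, paragraphs (i)–(o) must be considered: (i) is triggered — a current Class D Waiver is held. (j) is triggered (the baseline figure is 837, below the 894 limit), but is set aside by (k): (k) operates against (j): the compliance score is 70 points, less than the 93 points limit. (l) is engaged (a current Standing Clearance is held), but is itself disapplied by (m): (m) operates against (l): a current Standing Certificate is held. (n) would limit (m) — some sales are to a restaurant for resale — but (o) sets (n) aside: (o) operates against (n): a current Schedule 1 Exemption Letter is held. So (e) is unavailable.
Every exception is unavailable, so the rule governs.

Yes — Anika must hold a food-handler permit.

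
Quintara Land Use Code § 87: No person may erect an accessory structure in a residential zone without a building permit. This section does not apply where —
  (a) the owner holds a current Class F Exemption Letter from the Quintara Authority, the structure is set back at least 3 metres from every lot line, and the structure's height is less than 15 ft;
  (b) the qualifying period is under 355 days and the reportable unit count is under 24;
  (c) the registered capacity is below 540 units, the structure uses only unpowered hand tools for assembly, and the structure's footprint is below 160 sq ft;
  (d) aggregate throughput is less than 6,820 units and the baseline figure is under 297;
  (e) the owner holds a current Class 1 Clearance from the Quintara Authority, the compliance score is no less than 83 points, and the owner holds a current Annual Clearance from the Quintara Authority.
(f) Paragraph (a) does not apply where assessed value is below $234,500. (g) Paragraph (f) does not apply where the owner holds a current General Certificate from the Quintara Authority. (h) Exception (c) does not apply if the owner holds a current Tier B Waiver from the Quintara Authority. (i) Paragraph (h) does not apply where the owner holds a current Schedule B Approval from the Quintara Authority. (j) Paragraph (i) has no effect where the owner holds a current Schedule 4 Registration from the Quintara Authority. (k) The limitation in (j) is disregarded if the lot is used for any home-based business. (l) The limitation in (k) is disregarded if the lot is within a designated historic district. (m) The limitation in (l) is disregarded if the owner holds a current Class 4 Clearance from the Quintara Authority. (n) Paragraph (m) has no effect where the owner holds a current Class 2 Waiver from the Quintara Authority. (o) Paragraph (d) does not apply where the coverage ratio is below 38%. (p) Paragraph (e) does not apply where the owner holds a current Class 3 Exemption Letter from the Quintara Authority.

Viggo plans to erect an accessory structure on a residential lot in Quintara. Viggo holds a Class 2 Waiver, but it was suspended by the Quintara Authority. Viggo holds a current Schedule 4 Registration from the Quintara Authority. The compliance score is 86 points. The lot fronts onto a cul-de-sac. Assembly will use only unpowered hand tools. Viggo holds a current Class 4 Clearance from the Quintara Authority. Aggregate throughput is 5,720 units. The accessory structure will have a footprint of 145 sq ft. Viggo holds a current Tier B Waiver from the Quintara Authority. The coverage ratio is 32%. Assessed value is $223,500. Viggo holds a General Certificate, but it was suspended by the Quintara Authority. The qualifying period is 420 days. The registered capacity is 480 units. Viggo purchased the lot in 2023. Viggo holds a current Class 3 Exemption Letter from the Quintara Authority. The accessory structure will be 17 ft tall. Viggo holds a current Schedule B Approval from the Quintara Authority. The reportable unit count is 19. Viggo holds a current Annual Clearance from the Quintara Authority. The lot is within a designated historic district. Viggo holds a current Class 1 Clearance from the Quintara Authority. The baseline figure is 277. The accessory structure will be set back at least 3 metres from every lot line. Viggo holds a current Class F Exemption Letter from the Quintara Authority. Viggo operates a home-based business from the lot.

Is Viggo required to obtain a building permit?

Exception (a) fails — the structure's height is 17 ft, not less than 15 ft.
Exception (b) requires that the qualifying period is under 355 days; but the qualifying period is 420 days, not under 355 days, so (b) is unavailable.
All of (c)'s requirements are met (the registered capacity is 480 units, below the 540 units limit; assembly uses only hand tools; the structure's footprint is 145 sq ft, below the 160 sq ft limit). As to paragraphs (h)–(n): (h) is triggered (a current Tier B Waiver is held), but is overridden by (i): (i) operates against (h): a current Schedule B Approval is held. (j) would limit (i) — a current Schedule 4 Registration is held — but (k) sets (j) aside: (k) operates against (j): a home-based business operates on the lot. (l) would limit (k) — the lot is in a historic district — but (m) sets (l) aside: (m) is triggered — a current Class 4 Clearance is held. (n), which would lift (m), is not engaged — no current Class 2 Waiver is held. (c) remains available.
Exception (d) is satisfied on its face — aggregate throughput is 5,720 units, less than the 6,820 units limit; the baseline figure is 277, under the 297 limit. But applying paragraph (o): (o) operates against (d): the coverage ratio is 32%, below the 38% limit. (d) is therefore removed.
Exception (e) is satisfied on its face — a current Class 1 Clearance is held; the compliance score is 86 points, meeting the 83 points threshold; a current Annual Clearance is held. But: (p) operates — a current Class 3 Exemption Letter is held. Exception (e) does not apply.

No — exception (c) applies; Viggo does not need a building permit.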